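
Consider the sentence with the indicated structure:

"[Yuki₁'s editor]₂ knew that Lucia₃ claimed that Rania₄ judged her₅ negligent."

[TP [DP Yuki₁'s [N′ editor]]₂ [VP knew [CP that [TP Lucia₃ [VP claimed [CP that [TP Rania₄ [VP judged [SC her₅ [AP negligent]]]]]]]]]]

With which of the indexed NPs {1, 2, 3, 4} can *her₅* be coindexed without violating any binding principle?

{1, 2, 3}

*her* is a pronoun, so Principle B applies: it must be free in its binding domain.
Binding domain of *her₅*: the embedded TP, whose subject is Rania₄.
*Yuki₁* and the pronoun do not c-command one another → neither Principle B nor Principle C is at stake; coindexation permitted.
*[Yuki₁'s editor]₂* c-commands the pronoun but from outside its binding domain, and is not c-commanded by it → coindexation permitted.
*Lucia₃* c-commands the pronoun but from outside its binding domain, and is not c-commanded by it → coindexation permitted.
*Rania₄* c-commands the pronoun within its binding domain → coindexation would violate Principle B.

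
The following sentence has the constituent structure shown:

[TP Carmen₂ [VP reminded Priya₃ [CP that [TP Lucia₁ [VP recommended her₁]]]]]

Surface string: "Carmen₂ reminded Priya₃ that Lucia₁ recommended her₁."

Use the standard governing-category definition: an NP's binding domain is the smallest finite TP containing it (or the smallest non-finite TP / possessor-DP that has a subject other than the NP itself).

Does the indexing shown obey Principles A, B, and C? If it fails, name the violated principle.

The two coindexed NPs are *Lucia₁* and *her₁*.
*her₁* is a pronoun. Its binding domain is the embedded TP, whose subject is Lucia₁.
*Lucia₁* c-commands it within that domain and carries the same index.
The pronoun is locally bound → Principle B violation.

Principle B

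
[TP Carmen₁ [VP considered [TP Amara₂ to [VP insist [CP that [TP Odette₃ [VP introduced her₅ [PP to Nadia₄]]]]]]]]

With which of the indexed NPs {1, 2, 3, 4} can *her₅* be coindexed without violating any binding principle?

*her* is a pronoun, so Principle B applies: it must be free in its binding domain.
Binding domain of *her₅*: the embedded TP, whose subject is Odette₃.
*Carmen₁* c-commands the pronoun but from outside its binding domain, and is not c-commanded by it → coindexation permitted.
*Amara₂* c-commands the pronoun but from outside its binding domain, and is not c-commanded by it → coindexation permitted.
*Odette₃* c-commands the pronoun within its binding domain → coindexation would violate Principle B.
*Nadia₄*: the pronoun c-commands this R-expression → coindexation would violate Principle C on *Nadia₄*.

{1, 2}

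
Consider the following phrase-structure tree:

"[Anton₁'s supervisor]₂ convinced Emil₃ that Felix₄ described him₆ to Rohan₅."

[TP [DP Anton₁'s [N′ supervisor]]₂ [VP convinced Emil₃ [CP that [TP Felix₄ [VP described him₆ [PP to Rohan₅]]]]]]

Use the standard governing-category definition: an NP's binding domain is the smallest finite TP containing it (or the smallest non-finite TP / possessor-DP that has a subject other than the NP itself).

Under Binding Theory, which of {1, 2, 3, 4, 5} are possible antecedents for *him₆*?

{1, 2, 3}

*him* is a pronoun, so Principle B applies: it must be free in its binding domain.
Binding domain of *him₆*: the embedded TP, whose subject is Felix₄.
*Anton₁* and the pronoun do not c-command one another → neither Principle B nor Principle C is at stake; coindexation permitted.
*[Anton₁'s supervisor]₂* c-commands the pronoun but from outside its binding domain, and is not c-commanded by it → coindexation permitted.
*Emil₃* c-commands the pronoun but from outside its binding domain, and is not c-commanded by it → coindexation permitted.
*Felix₄* c-commands the pronoun within its binding domain → coindexation would violate Principle B.
*Rohan₅*: the pronoun c-commands this R-expression → coindexation would violate Principle C on *Rohan₅*.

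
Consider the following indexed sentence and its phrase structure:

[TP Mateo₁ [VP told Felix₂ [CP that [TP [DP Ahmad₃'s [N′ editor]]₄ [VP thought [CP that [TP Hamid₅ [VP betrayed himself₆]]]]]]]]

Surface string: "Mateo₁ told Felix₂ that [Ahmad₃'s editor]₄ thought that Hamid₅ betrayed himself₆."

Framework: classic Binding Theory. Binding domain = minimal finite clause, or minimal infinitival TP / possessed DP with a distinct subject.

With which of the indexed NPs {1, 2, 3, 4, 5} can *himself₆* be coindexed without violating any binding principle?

*himself* is an anaphor, so Principle A applies: it must be bound in its binding domain.
Binding domain of *himself₆*: the embedded TP, whose subject is Hamid₅.
*Mateo₁* c-commands the anaphor but is outside its binding domain → cannot satisfy Principle A.
*Felix₂* c-commands the anaphor but is outside its binding domain → cannot satisfy Principle A.
*Ahmad₃* does not c-command the anaphor → cannot bind it.
*[Ahmad₃'s editor]₄* c-commands the anaphor but is outside its binding domain → cannot satisfy Principle A.
*Hamid₅* c-commands the anaphor within its binding domain → licit binder.

{5}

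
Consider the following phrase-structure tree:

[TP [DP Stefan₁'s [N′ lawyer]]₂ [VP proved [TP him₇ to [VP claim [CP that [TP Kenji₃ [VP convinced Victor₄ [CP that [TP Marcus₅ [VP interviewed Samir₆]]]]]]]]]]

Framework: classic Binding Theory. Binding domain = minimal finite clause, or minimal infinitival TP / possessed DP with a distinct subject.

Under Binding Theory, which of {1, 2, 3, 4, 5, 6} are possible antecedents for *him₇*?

{1}

*him* is a pronoun, so Principle B applies: it must be free in its binding domain.
Binding domain of *him₇*: the matrix TP, whose subject is [Stefan₁'s lawyer]₂.
*Stefan₁* and the pronoun do not c-command one another → neither Principle B nor Principle C is at stake; coindexation permitted.
*[Stefan₁'s lawyer]₂* c-commands the pronoun within its binding domain → coindexation would violate Principle B.
*Kenji₃*: the pronoun c-commands this R-expression → coindexation would violate Principle C on *Kenji₃*.
*Victor₄*: the pronoun c-commands this R-expression → coindexation would violate Principle C on *Victor₄*.
*Marcus₅*: the pronoun c-commands this R-expression → coindexation would violate Principle C on *Marcus₅*.
*Samir₆*: the pronoun c-commands this R-expression → coindexation would violate Principle C on *Samir₆*.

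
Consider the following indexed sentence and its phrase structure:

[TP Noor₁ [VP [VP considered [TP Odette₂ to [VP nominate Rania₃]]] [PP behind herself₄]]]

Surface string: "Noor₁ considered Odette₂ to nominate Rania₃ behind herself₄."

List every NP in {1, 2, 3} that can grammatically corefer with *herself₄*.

*herself* is an anaphor, so Principle A applies: it must be bound in its binding domain.
Binding domain of *herself₄*: the matrix TP, whose subject is Noor₁.
*Noor₁* c-commands the anaphor within its binding domain → licit binder.
*Odette₂* does not c-command the anaphor → cannot bind it.
*Rania₃* does not c-command the anaphor → cannot bind it.

{1}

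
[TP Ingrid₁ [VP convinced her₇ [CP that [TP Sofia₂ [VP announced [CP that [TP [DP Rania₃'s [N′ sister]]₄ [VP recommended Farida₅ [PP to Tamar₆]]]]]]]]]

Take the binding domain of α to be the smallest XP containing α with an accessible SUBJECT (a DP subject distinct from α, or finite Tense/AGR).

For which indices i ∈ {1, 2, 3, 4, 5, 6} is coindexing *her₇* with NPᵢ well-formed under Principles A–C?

*her* is a pronoun, so Principle B applies: it must be free in its binding domain.
Binding domain of *her₇*: the matrix TP, whose subject is Ingrid₁.
*Ingrid₁* c-commands the pronoun within its binding domain → coindexation would violate Principle B.
*Sofia₂*: the pronoun c-commands this R-expression → coindexation would violate Principle C on *Sofia₂*.
*Rania₃*: the pronoun c-commands this R-expression → coindexation would violate Principle C on *Rania₃*.
*[Rania₃'s sister]₄*: the pronoun c-commands this R-expression → coindexation would violate Principle C on *[Rania₃'s sister]₄*.
*Farida₅*: the pronoun c-commands this R-expression → coindexation would violate Principle C on *Farida₅*.
*Tamar₆*: the pronoun c-commands this R-expression → coindexation would violate Principle C on *Tamar₆*.

none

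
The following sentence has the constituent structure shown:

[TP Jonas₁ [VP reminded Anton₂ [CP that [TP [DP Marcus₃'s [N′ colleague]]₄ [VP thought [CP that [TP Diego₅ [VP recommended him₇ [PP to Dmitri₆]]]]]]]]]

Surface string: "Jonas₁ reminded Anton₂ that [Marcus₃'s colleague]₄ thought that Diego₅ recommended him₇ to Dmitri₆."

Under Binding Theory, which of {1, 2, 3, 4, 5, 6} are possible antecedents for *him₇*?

{1, 2, 3, 4}

*him* is a pronoun, so Principle B applies: it must be free in its binding domain.
Binding domain of *him₇*: the embedded TP, whose subject is Diego₅.
*Jonas₁* c-commands the pronoun but from outside its binding domain, and is not c-commanded by it → coindexation permitted.
*Anton₂* c-commands the pronoun but from outside its binding domain, and is not c-commanded by it → coindexation permitted.
*Marcus₃* and the pronoun do not c-command one another → neither Principle B nor Principle C is at stake; coindexation permitted.
*[Marcus₃'s colleague]₄* c-commands the pronoun but from outside its binding domain, and is not c-commanded by it → coindexation permitted.
*Diego₅* c-commands the pronoun within its binding domain → coindexation would violate Principle B.
*Dmitri₆*: the pronoun c-commands this R-expression → coindexation would violate Principle C on *Dmitri₆*.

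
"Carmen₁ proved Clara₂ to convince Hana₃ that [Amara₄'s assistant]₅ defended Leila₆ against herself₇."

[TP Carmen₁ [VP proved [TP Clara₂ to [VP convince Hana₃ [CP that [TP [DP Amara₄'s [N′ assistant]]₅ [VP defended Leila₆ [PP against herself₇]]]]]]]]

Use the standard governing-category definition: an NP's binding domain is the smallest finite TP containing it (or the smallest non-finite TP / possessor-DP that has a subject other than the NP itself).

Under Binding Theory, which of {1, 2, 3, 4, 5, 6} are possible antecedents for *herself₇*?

{5, 6}

*herself* is an anaphor, so Principle A applies: it must be bound in its binding domain.
Binding domain of *herself₇*: the embedded TP, whose subject is [Amara₄'s assistant]₅.
*Carmen₁* c-commands the anaphor but is outside its binding domain → cannot satisfy Principle A.
*Clara₂* c-commands the anaphor but is outside its binding domain → cannot satisfy Principle A.
*Hana₃* c-commands the anaphor but is outside its binding domain → cannot satisfy Principle A.
*Amara₄* does not c-command the anaphor → cannot bind it.
*[Amara₄'s assistant]₅* c-commands the anaphor within its binding domain → licit binder.
*Leila₆* c-commands the anaphor within its binding domain → licit binder.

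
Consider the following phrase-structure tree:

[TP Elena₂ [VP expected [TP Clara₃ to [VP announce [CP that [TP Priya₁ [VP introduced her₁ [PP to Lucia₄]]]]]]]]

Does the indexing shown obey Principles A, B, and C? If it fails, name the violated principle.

The two coindexed NPs are *Priya₁* and *her₁*.
*her₁* is a pronoun. Its binding domain is the embedded TP, whose subject is Priya₁.
*Priya₁* c-commands it within that domain and carries the same index.
The pronoun is locally bound → Principle B violation.

Principle B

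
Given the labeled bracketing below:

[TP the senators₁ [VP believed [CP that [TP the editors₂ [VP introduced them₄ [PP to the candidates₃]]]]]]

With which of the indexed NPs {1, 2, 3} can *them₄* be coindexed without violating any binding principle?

*them* is a pronoun, so Principle B applies: it must be free in its binding domain.
Binding domain of *them₄*: the embedded TP, whose subject is the editors₂.
*the senators₁* c-commands the pronoun but from outside its binding domain, and is not c-commanded by it → coindexation permitted.
*the editors₂* c-commands the pronoun within its binding domain → coindexation would violate Principle B.
*the candidates₃*: the pronoun c-commands this R-expression → coindexation would violate Principle C on *the candidates₃*.

{1}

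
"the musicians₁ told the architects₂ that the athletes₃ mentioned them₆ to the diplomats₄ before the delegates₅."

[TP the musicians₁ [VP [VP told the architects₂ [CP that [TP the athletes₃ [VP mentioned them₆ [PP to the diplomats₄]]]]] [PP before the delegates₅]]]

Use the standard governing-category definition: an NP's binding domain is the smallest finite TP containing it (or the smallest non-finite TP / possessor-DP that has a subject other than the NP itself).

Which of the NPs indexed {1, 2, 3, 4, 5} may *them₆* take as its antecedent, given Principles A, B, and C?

{1, 2, 5}

*them* is a pronoun, so Principle B applies: it must be free in its binding domain.
Binding domain of *them₆*: the embedded TP, whose subject is the athletes₃.
*the musicians₁* c-commands the pronoun but from outside its binding domain, and is not c-commanded by it → coindexation permitted.
*the architects₂* c-commands the pronoun but from outside its binding domain, and is not c-commanded by it → coindexation permitted.
*the athletes₃* c-commands the pronoun within its binding domain → coindexation would violate Principle B.
*the diplomats₄*: the pronoun c-commands this R-expression → coindexation would violate Principle C on *the diplomats₄*.
*the delegates₅* and the pronoun do not c-command one another → neither Principle B nor Principle C is at stake; coindexation permitted.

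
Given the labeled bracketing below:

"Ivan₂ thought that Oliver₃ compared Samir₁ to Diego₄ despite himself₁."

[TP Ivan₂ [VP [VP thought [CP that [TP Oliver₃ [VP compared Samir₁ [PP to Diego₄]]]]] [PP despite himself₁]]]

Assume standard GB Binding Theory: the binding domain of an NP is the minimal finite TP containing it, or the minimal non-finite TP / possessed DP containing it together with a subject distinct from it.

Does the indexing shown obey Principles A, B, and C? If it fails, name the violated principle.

The two coindexed NPs are *Samir₁* and *himself₁*.
*himself₁* is an anaphor. Principle A requires it to be bound within its binding domain — the matrix TP, whose subject is Ivan₂.
Within that domain it is c-commanded by *Ivan₂*, which does not share its index.
*Samir₁* does not c-command the anaphor at all.
The anaphor is unbound in its domain → Principle A violation.

Principle A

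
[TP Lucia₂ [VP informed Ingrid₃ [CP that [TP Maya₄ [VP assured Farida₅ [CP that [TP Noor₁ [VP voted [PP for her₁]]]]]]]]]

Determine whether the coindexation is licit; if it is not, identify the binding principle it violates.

The two coindexed NPs are *Noor₁* and *her₁*.
*her₁* is a pronoun. Its binding domain is the embedded TP, whose subject is Noor₁.
*Noor₁* c-commands it within that domain and carries the same index.
The pronoun is locally bound → Principle B violation.

Principle B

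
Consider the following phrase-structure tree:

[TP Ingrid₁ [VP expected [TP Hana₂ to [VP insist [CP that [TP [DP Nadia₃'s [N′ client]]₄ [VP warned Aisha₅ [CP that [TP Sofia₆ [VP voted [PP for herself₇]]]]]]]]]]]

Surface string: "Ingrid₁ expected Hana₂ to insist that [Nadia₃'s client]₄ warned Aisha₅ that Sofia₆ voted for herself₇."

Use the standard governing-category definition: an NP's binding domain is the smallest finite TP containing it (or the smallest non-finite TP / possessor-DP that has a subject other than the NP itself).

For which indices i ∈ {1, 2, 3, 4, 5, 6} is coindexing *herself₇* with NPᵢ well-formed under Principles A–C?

*herself* is an anaphor, so Principle A applies: it must be bound in its binding domain.
Binding domain of *herself₇*: the embedded TP, whose subject is Sofia₆.
*Ingrid₁* c-commands the anaphor but is outside its binding domain → cannot satisfy Principle A.
*Hana₂* c-commands the anaphor but is outside its binding domain → cannot satisfy Principle A.
*Nadia₃* does not c-command the anaphor → cannot bind it.
*[Nadia₃'s client]₄* c-commands the anaphor but is outside its binding domain → cannot satisfy Principle A.
*Aisha₅* c-commands the anaphor but is outside its binding domain → cannot satisfy Principle A.
*Sofia₆* c-commands the anaphor within its binding domain → licit binder.

{6}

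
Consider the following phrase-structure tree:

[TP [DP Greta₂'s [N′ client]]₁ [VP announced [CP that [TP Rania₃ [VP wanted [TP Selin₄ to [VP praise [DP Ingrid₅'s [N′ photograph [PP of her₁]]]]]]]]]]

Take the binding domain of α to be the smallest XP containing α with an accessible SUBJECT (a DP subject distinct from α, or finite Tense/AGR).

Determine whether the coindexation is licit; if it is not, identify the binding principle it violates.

The two coindexed NPs are *[Greta₂'s client]₁* and *her₁*.
*her₁* is a pronoun; its binding domain is the possessed DP, whose subject is Ingrid₅. Within that domain it is c-commanded only by *Ingrid₅*, which carries a different index — the pronoun is free locally, so Principle B holds.
*[Greta₂'s client]₁* is an R-expression; *her₁* does not c-command it, and no other NP shares its index, so Principle C is satisfied.
All principles are respected.

grammatical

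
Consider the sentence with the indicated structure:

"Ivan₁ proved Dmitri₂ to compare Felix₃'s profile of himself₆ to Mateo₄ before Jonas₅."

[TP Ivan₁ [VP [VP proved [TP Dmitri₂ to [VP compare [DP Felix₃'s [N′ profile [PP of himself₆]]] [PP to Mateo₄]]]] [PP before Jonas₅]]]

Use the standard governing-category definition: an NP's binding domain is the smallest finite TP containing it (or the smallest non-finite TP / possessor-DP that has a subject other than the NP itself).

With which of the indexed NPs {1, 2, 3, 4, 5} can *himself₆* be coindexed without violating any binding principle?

*himself* is an anaphor, so Principle A applies: it must be bound in its binding domain.
Binding domain of *himself₆*: the possessed DP, whose subject is Felix₃.
*Ivan₁* c-commands the anaphor but is outside its binding domain → cannot satisfy Principle A.
*Dmitri₂* c-commands the anaphor but is outside its binding domain → cannot satisfy Principle A.
*Felix₃* c-commands the anaphor within its binding domain → licit binder.
*Mateo₄* does not c-command the anaphor → cannot bind it.
*Jonas₅* does not c-command the anaphor → cannot bind it.

{3}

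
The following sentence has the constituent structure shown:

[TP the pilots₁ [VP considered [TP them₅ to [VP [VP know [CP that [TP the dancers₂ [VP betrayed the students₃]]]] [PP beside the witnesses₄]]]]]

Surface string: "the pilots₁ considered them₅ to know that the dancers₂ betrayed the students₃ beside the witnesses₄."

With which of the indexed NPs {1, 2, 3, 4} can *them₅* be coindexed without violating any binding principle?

none

*them* is a pronoun, so Principle B applies: it must be free in its binding domain.
Binding domain of *them₅*: the matrix TP, whose subject is the pilots₁.
*the pilots₁* c-commands the pronoun within its binding domain → coindexation would violate Principle B.
*the dancers₂*: the pronoun c-commands this R-expression → coindexation would violate Principle C on *the dancers₂*.
*the students₃*: the pronoun c-commands this R-expression → coindexation would violate Principle C on *the students₃*.
*the witnesses₄*: the pronoun c-commands this R-expression → coindexation would violate Principle C on *the witnesses₄*.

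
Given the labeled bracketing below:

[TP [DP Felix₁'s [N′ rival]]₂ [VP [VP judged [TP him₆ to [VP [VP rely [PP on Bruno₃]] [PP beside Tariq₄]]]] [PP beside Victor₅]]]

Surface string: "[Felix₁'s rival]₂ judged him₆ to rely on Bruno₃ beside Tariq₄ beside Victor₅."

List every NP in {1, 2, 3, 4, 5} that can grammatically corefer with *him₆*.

{1, 5}

*him* is a pronoun, so Principle B applies: it must be free in its binding domain.
Binding domain of *him₆*: the matrix TP, whose subject is [Felix₁'s rival]₂.
*Felix₁* and the pronoun do not c-command one another → neither Principle B nor Principle C is at stake; coindexation permitted.
*[Felix₁'s rival]₂* c-commands the pronoun within its binding domain → coindexation would violate Principle B.
*Bruno₃*: the pronoun c-commands this R-expression → coindexation would violate Principle C on *Bruno₃*.
*Tariq₄*: the pronoun c-commands this R-expression → coindexation would violate Principle C on *Tariq₄*.
*Victor₅* and the pronoun do not c-command one another → neither Principle B nor Principle C is at stake; coindexation permitted.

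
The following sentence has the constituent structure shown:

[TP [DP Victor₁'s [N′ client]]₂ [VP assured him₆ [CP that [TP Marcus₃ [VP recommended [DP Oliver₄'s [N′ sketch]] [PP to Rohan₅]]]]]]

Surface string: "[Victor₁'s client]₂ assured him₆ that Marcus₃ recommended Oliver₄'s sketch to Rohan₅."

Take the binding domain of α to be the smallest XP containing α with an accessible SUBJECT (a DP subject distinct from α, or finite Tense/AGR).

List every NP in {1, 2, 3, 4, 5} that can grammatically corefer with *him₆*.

{1}

*him* is a pronoun, so Principle B applies: it must be free in its binding domain.
Binding domain of *him₆*: the matrix TP, whose subject is [Victor₁'s client]₂.
*Victor₁* and the pronoun do not c-command one another → neither Principle B nor Principle C is at stake; coindexation permitted.
*[Victor₁'s client]₂* c-commands the pronoun within its binding domain → coindexation would violate Principle B.
*Marcus₃*: the pronoun c-commands this R-expression → coindexation would violate Principle C on *Marcus₃*.
*Oliver₄*: the pronoun c-commands this R-expression → coindexation would violate Principle C on *Oliver₄*.
*Rohan₅*: the pronoun c-commands this R-expression → coindexation would violate Principle C on *Rohan₅*.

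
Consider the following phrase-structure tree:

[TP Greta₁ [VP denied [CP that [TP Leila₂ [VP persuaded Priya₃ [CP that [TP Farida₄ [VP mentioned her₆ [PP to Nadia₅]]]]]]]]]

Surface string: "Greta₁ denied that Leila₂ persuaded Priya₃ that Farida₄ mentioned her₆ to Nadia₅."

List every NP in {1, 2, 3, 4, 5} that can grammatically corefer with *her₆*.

*her* is a pronoun, so Principle B applies: it must be free in its binding domain.
Binding domain of *her₆*: the embedded TP, whose subject is Farida₄.
*Greta₁* c-commands the pronoun but from outside its binding domain, and is not c-commanded by it → coindexation permitted.
*Leila₂* c-commands the pronoun but from outside its binding domain, and is not c-commanded by it → coindexation permitted.
*Priya₃* c-commands the pronoun but from outside its binding domain, and is not c-commanded by it → coindexation permitted.
*Farida₄* c-commands the pronoun within its binding domain → coindexation would violate Principle B.
*Nadia₅*: the pronoun c-commands this R-expression → coindexation would violate Principle C on *Nadia₅*.

{1, 2, 3}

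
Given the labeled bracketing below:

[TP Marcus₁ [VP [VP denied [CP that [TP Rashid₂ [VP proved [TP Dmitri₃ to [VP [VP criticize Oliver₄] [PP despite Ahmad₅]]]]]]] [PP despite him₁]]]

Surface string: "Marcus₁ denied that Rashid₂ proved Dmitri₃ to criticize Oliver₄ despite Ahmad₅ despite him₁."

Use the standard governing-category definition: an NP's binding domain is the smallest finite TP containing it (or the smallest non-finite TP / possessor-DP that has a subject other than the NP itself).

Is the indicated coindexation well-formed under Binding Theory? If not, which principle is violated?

Principle B

The two coindexed NPs are *Marcus₁* and *him₁*.
*him₁* is a pronoun. Its binding domain is the matrix TP, whose subject is Marcus₁.
*Marcus₁* c-commands it within that domain and carries the same index.
The pronoun is locally bound → Principle B violation.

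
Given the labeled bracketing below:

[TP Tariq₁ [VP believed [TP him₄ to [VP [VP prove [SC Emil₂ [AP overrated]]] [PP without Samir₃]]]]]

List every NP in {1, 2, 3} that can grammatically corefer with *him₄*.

none

*him* is a pronoun, so Principle B applies: it must be free in its binding domain.
Binding domain of *him₄*: the matrix TP, whose subject is Tariq₁.
*Tariq₁* c-commands the pronoun within its binding domain → coindexation would violate Principle B.
*Emil₂*: the pronoun c-commands this R-expression → coindexation would violate Principle C on *Emil₂*.
*Samir₃*: the pronoun c-commands this R-expression → coindexation would violate Principle C on *Samir₃*.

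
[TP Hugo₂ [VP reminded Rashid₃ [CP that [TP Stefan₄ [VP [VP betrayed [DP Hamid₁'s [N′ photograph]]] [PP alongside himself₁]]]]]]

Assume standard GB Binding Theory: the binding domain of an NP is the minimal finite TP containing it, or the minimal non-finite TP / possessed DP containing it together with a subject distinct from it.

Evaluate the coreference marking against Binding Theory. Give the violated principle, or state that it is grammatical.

The two coindexed NPs are *Hamid₁* and *himself₁*.
*himself₁* is an anaphor. Principle A requires it to be bound within its binding domain — the embedded TP, whose subject is Stefan₄.
Within that domain it is c-commanded by *Stefan₄*, which does not share its index.
*Hamid₁* does not c-command the anaphor at all.
The anaphor is unbound in its domain → Principle A violation.

Principle A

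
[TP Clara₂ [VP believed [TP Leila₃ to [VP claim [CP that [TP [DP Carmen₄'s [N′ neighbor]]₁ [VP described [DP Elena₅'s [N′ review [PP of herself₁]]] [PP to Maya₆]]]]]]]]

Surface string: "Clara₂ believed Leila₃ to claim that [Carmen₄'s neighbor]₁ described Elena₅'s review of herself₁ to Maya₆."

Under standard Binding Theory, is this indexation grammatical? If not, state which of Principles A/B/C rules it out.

Principle A

The two coindexed NPs are *[Carmen₄'s neighbor]₁* and *herself₁*.
*herself₁* is an anaphor. Principle A requires it to be bound within its binding domain — the possessed DP, whose subject is Elena₅.
Within that domain it is c-commanded by *Elena₅*, which does not share its index.
*[Carmen₄'s neighbor]₁* does c-command the anaphor, but from outside its binding domain.
The anaphor is unbound in its domain → Principle A violation.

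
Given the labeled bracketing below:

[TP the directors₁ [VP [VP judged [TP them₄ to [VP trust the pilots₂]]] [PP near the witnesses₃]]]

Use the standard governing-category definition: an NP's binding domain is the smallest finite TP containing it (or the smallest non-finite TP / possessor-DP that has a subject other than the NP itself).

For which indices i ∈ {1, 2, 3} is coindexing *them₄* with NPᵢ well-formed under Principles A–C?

*them* is a pronoun, so Principle B applies: it must be free in its binding domain.
Binding domain of *them₄*: the matrix TP, whose subject is the directors₁.
*the directors₁* c-commands the pronoun within its binding domain → coindexation would violate Principle B.
*the pilots₂*: the pronoun c-commands this R-expression → coindexation would violate Principle C on *the pilots₂*.
*the witnesses₃* and the pronoun do not c-command one another → neither Principle B nor Principle C is at stake; coindexation permitted.

{3}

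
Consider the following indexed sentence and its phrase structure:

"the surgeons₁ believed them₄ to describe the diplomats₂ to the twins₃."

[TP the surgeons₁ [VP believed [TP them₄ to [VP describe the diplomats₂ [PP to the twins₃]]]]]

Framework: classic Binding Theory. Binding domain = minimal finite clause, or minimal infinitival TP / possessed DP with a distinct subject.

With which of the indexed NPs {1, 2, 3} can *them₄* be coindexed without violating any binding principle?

*them* is a pronoun, so Principle B applies: it must be free in its binding domain.
Binding domain of *them₄*: the matrix TP, whose subject is the surgeons₁.
*the surgeons₁* c-commands the pronoun within its binding domain → coindexation would violate Principle B.
*the diplomats₂*: the pronoun c-commands this R-expression → coindexation would violate Principle C on *the diplomats₂*.
*the twins₃*: the pronoun c-commands this R-expression → coindexation would violate Principle C on *the twins₃*.

none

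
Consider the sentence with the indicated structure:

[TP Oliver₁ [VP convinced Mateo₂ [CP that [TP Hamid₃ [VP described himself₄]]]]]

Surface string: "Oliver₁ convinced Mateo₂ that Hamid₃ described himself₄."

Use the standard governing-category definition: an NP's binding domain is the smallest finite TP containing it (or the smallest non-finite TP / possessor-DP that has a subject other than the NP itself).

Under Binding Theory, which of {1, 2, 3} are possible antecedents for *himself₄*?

*himself* is an anaphor, so Principle A applies: it must be bound in its binding domain.
Binding domain of *himself₄*: the embedded TP, whose subject is Hamid₃.
*Oliver₁* c-commands the anaphor but is outside its binding domain → cannot satisfy Principle A.
*Mateo₂* c-commands the anaphor but is outside its binding domain → cannot satisfy Principle A.
*Hamid₃* c-commands the anaphor within its binding domain → licit binder.

{3}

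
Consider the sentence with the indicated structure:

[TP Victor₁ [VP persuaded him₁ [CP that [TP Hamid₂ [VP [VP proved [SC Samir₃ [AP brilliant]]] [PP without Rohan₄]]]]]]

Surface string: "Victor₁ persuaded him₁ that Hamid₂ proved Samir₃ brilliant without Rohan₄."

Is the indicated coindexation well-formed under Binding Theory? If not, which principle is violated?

Principle B

The two coindexed NPs are *Victor₁* and *him₁*.
*him₁* is a pronoun. Its binding domain is the matrix TP, whose subject is Victor₁.
*Victor₁* c-commands it within that domain and carries the same index.
The pronoun is locally bound → Principle B violation.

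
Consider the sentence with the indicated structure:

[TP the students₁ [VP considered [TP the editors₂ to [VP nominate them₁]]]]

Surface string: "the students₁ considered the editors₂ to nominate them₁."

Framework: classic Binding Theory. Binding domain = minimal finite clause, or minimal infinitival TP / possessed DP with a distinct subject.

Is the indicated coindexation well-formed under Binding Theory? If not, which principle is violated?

grammatical

The two coindexed NPs are *the students₁* and *them₁*.
*them₁* is a pronoun; its binding domain is the embedded TP, whose subject is the editors₂. Within that domain it is c-commanded only by *the editors₂*, which carries a different index — the pronoun is free locally, so Principle B holds.
*the students₁* is an R-expression; *them₁* does not c-command it, and no other NP shares its index, so Principle C is satisfied.
All principles are respected.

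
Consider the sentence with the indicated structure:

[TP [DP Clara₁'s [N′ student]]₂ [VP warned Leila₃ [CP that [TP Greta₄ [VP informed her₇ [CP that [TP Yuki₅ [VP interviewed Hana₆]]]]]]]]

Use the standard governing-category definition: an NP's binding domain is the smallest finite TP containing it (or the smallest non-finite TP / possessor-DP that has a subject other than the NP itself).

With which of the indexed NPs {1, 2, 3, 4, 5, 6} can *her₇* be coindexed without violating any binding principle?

{1, 2, 3}

*her* is a pronoun, so Principle B applies: it must be free in its binding domain.
Binding domain of *her₇*: the embedded TP, whose subject is Greta₄.
*Clara₁* and the pronoun do not c-command one another → neither Principle B nor Principle C is at stake; coindexation permitted.
*[Clara₁'s student]₂* c-commands the pronoun but from outside its binding domain, and is not c-commanded by it → coindexation permitted.
*Leila₃* c-commands the pronoun but from outside its binding domain, and is not c-commanded by it → coindexation permitted.
*Greta₄* c-commands the pronoun within its binding domain → coindexation would violate Principle B.
*Yuki₅*: the pronoun c-commands this R-expression → coindexation would violate Principle C on *Yuki₅*.
*Hana₆*: the pronoun c-commands this R-expression → coindexation would violate Principle C on *Hana₆*.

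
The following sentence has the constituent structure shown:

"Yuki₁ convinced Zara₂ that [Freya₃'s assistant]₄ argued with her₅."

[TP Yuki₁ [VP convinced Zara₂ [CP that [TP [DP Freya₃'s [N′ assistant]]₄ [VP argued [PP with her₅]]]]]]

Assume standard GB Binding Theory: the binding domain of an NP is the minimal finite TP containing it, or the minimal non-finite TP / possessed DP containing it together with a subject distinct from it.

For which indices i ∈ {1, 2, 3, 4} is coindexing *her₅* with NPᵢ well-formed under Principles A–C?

{1, 2, 3}

*her* is a pronoun, so Principle B applies: it must be free in its binding domain.
Binding domain of *her₅*: the embedded TP, whose subject is [Freya₃'s assistant]₄.
*Yuki₁* c-commands the pronoun but from outside its binding domain, and is not c-commanded by it → coindexation permitted.
*Zara₂* c-commands the pronoun but from outside its binding domain, and is not c-commanded by it → coindexation permitted.
*Freya₃* and the pronoun do not c-command one another → neither Principle B nor Principle C is at stake; coindexation permitted.
*[Freya₃'s assistant]₄* c-commands the pronoun within its binding domain → coindexation would violate Principle B.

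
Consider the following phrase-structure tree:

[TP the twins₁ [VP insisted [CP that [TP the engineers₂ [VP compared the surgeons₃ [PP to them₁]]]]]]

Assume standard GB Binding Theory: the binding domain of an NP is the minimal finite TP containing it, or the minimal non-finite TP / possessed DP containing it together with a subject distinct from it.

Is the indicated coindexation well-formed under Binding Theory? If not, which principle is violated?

grammatical

The two coindexed NPs are *the twins₁* and *them₁*.
*them₁* is a pronoun; its binding domain is the embedded TP, whose subject is the engineers₂. Within that domain it is c-commanded only by *the engineers₂*, *the surgeons₃*, which carry a different index — the pronoun is free locally, so Principle B holds.
*the twins₁* is an R-expression; *them₁* does not c-command it, and no other NP shares its index, so Principle C is satisfied.
All principles are respected.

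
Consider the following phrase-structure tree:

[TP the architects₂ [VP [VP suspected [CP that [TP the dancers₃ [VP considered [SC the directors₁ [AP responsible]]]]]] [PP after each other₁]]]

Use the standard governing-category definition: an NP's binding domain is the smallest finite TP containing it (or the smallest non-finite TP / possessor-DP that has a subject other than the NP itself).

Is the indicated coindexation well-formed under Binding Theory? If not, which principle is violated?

Principle A

The two coindexed NPs are *the directors₁* and *each other₁*.
*each other₁* is an anaphor. Principle A requires it to be bound within its binding domain — the matrix TP, whose subject is the architects₂.
Within that domain it is c-commanded by *the architects₂*, which does not share its index.
*the directors₁* does not c-command the anaphor at all.
The anaphor is unbound in its domain → Principle A violation.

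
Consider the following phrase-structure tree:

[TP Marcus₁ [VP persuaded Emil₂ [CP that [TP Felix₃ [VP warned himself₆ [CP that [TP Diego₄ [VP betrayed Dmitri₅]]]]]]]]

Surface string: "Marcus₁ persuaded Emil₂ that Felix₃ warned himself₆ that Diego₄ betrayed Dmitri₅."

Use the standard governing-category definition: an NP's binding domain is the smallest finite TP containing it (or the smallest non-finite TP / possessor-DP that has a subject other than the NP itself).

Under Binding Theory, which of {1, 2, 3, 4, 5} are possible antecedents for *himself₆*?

{3}

*himself* is an anaphor, so Principle A applies: it must be bound in its binding domain.
Binding domain of *himself₆*: the embedded TP, whose subject is Felix₃.
*Marcus₁* c-commands the anaphor but is outside its binding domain → cannot satisfy Principle A.
*Emil₂* c-commands the anaphor but is outside its binding domain → cannot satisfy Principle A.
*Felix₃* c-commands the anaphor within its binding domain → licit binder.
*Diego₄* does not c-command the anaphor → cannot bind it.
*Dmitri₅* does not c-command the anaphor → cannot bind it.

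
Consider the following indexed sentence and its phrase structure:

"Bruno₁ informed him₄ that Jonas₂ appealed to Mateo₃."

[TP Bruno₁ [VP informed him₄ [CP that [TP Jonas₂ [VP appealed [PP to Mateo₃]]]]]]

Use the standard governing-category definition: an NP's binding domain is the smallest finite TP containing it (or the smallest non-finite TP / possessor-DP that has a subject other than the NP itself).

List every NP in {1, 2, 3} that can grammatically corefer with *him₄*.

none

*him* is a pronoun, so Principle B applies: it must be free in its binding domain.
Binding domain of *him₄*: the matrix TP, whose subject is Bruno₁.
*Bruno₁* c-commands the pronoun within its binding domain → coindexation would violate Principle B.
*Jonas₂*: the pronoun c-commands this R-expression → coindexation would violate Principle C on *Jonas₂*.
*Mateo₃*: the pronoun c-commands this R-expression → coindexation would violate Principle C on *Mateo₃*.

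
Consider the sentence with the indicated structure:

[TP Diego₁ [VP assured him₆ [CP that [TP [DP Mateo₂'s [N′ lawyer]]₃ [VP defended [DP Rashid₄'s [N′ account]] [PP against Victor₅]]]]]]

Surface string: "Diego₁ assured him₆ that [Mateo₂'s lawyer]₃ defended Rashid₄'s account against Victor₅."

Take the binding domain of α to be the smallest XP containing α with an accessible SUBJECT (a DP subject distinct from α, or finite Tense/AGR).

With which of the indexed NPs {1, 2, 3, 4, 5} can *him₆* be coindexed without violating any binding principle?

none

*him* is a pronoun, so Principle B applies: it must be free in its binding domain.
Binding domain of *him₆*: the matrix TP, whose subject is Diego₁.
*Diego₁* c-commands the pronoun within its binding domain → coindexation would violate Principle B.
*Mateo₂*: the pronoun c-commands this R-expression → coindexation would violate Principle C on *Mateo₂*.
*[Mateo₂'s lawyer]₃*: the pronoun c-commands this R-expression → coindexation would violate Principle C on *[Mateo₂'s lawyer]₃*.
*Rashid₄*: the pronoun c-commands this R-expression → coindexation would violate Principle C on *Rashid₄*.
*Victor₅*: the pronoun c-commands this R-expression → coindexation would violate Principle C on *Victor₅*.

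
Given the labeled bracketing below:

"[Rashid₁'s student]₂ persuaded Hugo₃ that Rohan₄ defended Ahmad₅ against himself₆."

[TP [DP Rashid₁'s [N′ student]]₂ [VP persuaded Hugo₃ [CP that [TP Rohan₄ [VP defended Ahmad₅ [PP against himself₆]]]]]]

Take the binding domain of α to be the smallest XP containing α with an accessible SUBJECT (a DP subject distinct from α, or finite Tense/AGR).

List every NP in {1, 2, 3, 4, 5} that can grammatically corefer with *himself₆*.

*himself* is an anaphor, so Principle A applies: it must be bound in its binding domain.
Binding domain of *himself₆*: the embedded TP, whose subject is Rohan₄.
*Rashid₁* does not c-command the anaphor → cannot bind it.
*[Rashid₁'s student]₂* c-commands the anaphor but is outside its binding domain → cannot satisfy Principle A.
*Hugo₃* c-commands the anaphor but is outside its binding domain → cannot satisfy Principle A.
*Rohan₄* c-commands the anaphor within its binding domain → licit binder.
*Ahmad₅* c-commands the anaphor within its binding domain → licit binder.

{4, 5}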